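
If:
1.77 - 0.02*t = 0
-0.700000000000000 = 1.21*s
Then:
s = -0.58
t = 88.50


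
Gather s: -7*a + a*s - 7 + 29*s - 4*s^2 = -7*a - 4*s^2 + s*(a + 29) - 7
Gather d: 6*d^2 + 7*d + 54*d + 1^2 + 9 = 6*d^2 + 61*d + 10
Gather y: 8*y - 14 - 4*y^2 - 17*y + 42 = -4*y^2 - 9*y + 28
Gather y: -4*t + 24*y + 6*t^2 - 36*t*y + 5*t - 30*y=6*t^2 + t + y*(-36*t - 6)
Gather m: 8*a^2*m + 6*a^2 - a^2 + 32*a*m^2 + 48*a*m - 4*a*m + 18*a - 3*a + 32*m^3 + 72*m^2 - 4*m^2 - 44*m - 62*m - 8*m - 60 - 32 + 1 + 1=5*a^2 + 15*a + 32*m^3 + m^2*(32*a + 68) + m*(8*a^2 + 44*a - 114) - 90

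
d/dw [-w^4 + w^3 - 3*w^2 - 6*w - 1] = -4*w^3 + 3*w^2 - 6*w - 6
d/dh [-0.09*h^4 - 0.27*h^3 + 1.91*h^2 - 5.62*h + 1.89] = -0.36*h^3 - 0.81*h^2 + 3.82*h - 5.62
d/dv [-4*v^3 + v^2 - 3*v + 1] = -12*v^2 + 2*v - 3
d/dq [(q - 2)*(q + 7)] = 2*q + 5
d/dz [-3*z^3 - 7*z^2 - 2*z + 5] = -9*z^2 - 14*z - 2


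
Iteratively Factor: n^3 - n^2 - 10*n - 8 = (n + 2)*(n^2 - 3*n - 4) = (n + 1)*(n + 2)*(n - 4)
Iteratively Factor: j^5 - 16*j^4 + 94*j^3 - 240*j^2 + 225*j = (j - 5)*(j^4 - 11*j^3 + 39*j^2 - 45*j) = (j - 5)*(j - 3)*(j^3 - 8*j^2 + 15*j) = (j - 5)^2*(j - 3)*(j^2 - 3*j) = (j - 5)^2*(j - 3)^2*(j)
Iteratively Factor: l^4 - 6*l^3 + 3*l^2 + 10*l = (l)*(l^3 - 6*l^2 + 3*l + 10) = l*(l + 1)*(l^2 - 7*l + 10) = l*(l - 5)*(l + 1)*(l - 2)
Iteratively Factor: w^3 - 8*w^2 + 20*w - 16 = (w - 2)*(w^2 - 6*w + 8) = (w - 2)^2*(w - 4)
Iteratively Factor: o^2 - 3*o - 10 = (o + 2)*(o - 5)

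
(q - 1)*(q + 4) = q^2 + 3*q - 4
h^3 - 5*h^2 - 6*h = h*(h - 6)*(h + 1)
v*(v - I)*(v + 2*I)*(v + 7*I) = v^4 + 8*I*v^3 - 5*v^2 + 14*I*v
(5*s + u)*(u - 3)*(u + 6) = 5*s*u^2 + 15*s*u - 90*s + u^3 + 3*u^2 - 18*u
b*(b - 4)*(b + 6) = b^3 + 2*b^2 - 24*b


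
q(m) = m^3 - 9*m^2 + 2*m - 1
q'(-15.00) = 947.00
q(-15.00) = -5431.00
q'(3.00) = -25.00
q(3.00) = -49.00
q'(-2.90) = 79.43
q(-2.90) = -106.88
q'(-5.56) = 194.82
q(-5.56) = -462.22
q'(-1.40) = 33.08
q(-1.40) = -24.18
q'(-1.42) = 33.61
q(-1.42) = -24.85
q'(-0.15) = 4.77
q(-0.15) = -1.51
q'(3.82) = -22.98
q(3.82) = -68.95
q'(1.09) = -14.06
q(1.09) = -8.22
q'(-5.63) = 198.43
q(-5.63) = -475.99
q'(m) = 3*m^2 - 18*m + 2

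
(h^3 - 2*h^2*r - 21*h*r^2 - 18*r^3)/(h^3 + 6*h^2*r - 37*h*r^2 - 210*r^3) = (h^2 + 4*h*r + 3*r^2)/(h^2 + 12*h*r + 35*r^2)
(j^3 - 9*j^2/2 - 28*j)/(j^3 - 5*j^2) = (j^2 - 9*j/2 - 28)/(j*(j - 5))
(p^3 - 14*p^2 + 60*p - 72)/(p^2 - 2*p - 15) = (-p^3 + 14*p^2 - 60*p + 72)/(-p^2 + 2*p + 15)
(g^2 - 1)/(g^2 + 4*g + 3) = (g - 1)/(g + 3)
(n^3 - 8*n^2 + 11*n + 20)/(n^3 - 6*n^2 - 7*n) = (n^2 - 9*n + 20)/(n*(n - 7))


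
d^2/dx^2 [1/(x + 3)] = 2/(x + 3)^3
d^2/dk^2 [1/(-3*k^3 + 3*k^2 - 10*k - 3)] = 2*(3*(3*k - 1)*(3*k^3 - 3*k^2 + 10*k + 3) - (9*k^2 - 6*k + 10)^2)/(3*k^3 - 3*k^2 + 10*k + 3)^3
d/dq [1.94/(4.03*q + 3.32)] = -7.8182/(4.03*q + 3.32)^2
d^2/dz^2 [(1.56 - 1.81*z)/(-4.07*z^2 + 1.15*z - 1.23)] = ((16.8614 - 44.2002*z)*(4.07*z^2 - 1.15*z + 1.23) + (1.81*z - 1.56)*(8.14*z - 1.15)*(16.28*z - 2.3))/(4.07*z^2 - 1.15*z + 1.23)^3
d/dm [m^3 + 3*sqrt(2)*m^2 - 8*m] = 3*m^2 + 6*sqrt(2)*m - 8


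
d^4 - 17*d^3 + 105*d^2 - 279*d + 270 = (d - 6)*(d - 5)*(d - 3)^2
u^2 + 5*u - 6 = (u - 1)*(u + 6)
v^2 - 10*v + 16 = (v - 8)*(v - 2)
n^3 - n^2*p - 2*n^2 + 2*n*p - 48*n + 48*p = (n - 8)*(n + 6)*(n - p)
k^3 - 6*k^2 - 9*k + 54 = (k - 6)*(k - 3)*(k + 3)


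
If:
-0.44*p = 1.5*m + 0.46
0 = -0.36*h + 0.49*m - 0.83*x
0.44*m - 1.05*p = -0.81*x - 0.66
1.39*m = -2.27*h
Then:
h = 0.23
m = -0.37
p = 0.23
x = -0.32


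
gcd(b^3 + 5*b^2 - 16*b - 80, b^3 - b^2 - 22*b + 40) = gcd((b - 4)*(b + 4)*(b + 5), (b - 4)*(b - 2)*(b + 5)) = b^2 + b - 20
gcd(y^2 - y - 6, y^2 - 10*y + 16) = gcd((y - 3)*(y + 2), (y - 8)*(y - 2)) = 1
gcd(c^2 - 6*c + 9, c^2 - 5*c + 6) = c - 3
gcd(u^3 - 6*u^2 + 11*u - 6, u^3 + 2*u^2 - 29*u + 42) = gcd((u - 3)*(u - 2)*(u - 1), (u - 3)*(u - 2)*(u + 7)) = u^2 - 5*u + 6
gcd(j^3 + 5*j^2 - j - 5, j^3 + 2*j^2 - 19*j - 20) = j^2 + 6*j + 5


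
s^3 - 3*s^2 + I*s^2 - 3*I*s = s*(s - 3)*(s + I)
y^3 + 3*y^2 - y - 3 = (y - 1)*(y + 1)*(y + 3)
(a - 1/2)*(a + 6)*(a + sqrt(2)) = a^3 + sqrt(2)*a^2 + 11*a^2/2 - 3*a + 11*sqrt(2)*a/2 - 3*sqrt(2)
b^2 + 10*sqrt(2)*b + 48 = (b + 4*sqrt(2))*(b + 6*sqrt(2))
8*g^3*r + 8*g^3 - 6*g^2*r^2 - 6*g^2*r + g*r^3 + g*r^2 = (-4*g + r)*(-2*g + r)*(g*r + g)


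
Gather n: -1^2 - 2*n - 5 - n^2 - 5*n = -n^2 - 7*n - 6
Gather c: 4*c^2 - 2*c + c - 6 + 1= 4*c^2 - c - 5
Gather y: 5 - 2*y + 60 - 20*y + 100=165 - 22*y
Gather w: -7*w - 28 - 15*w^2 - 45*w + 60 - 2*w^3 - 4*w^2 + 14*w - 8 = -2*w^3 - 19*w^2 - 38*w + 24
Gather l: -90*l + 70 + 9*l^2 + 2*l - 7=9*l^2 - 88*l + 63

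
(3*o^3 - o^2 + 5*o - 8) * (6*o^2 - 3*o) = 18*o^5 - 15*o^4 + 33*o^3 - 63*o^2 + 24*o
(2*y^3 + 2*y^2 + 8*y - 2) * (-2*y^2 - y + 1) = -4*y^5 - 6*y^4 - 16*y^3 - 2*y^2 + 10*y - 2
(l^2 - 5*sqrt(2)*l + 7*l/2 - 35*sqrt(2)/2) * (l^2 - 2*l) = l^4 - 5*sqrt(2)*l^3 + 3*l^3/2 - 15*sqrt(2)*l^2/2 - 7*l^2 + 35*sqrt(2)*l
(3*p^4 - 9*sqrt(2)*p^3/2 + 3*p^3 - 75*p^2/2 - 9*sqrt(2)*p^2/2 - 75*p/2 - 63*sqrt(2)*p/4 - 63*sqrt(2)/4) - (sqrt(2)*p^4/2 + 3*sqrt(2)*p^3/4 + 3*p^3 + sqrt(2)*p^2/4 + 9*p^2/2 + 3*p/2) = -sqrt(2)*p^4/2 + 3*p^4 - 21*sqrt(2)*p^3/4 - 42*p^2 - 19*sqrt(2)*p^2/4 - 39*p - 63*sqrt(2)*p/4 - 63*sqrt(2)/4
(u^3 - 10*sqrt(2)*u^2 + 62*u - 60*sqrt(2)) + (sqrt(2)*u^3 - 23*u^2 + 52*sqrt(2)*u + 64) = u^3 + sqrt(2)*u^3 - 23*u^2 - 10*sqrt(2)*u^2 + 62*u + 52*sqrt(2)*u - 60*sqrt(2) + 64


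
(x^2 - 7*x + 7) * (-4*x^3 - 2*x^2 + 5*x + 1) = -4*x^5 + 26*x^4 - 9*x^3 - 48*x^2 + 28*x + 7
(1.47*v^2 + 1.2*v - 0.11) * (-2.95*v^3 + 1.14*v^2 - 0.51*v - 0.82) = -4.3365*v^5 - 1.8642*v^4 + 0.9428*v^3 - 1.9428*v^2 - 0.9279*v + 0.0902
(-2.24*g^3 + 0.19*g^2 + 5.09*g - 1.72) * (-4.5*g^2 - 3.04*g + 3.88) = 10.08*g^5 + 5.9546*g^4 - 32.1738*g^3 - 6.9964*g^2 + 24.978*g - 6.6736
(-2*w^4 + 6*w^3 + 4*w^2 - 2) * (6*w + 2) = -12*w^5 + 32*w^4 + 36*w^3 + 8*w^2 - 12*w - 4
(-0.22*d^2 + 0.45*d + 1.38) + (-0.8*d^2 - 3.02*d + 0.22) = -1.02*d^2 - 2.57*d + 1.6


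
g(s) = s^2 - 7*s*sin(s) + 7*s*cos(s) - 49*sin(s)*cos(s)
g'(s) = -7*s*sin(s) - 7*s*cos(s) + 2*s + 49*sin(s)^2 - 7*sin(s) - 49*cos(s)^2 + 7*cos(s)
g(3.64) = -17.52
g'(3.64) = 12.43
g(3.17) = -12.89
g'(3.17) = -26.57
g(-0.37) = 13.31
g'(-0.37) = -26.39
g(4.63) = 47.05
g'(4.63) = 98.96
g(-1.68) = -12.89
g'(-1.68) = 37.70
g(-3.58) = 64.98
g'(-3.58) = -59.86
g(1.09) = -22.14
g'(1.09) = 16.96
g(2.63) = 2.77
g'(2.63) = -22.74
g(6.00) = 101.21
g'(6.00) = -49.26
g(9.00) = 16.03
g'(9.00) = 7.82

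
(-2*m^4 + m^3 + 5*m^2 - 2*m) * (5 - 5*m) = 10*m^5 - 15*m^4 - 20*m^3 + 35*m^2 - 10*m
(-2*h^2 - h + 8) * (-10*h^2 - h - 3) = 20*h^4 + 12*h^3 - 73*h^2 - 5*h - 24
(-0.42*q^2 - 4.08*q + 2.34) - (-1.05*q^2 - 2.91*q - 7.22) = 0.63*q^2 - 1.17*q + 9.56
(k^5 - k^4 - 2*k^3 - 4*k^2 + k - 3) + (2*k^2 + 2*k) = k^5 - k^4 - 2*k^3 - 2*k^2 + 3*k - 3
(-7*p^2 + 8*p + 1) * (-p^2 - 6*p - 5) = 7*p^4 + 34*p^3 - 14*p^2 - 46*p - 5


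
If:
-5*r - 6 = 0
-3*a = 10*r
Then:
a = 4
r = -6/5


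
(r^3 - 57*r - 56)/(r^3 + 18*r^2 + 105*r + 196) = (r^2 - 7*r - 8)/(r^2 + 11*r + 28)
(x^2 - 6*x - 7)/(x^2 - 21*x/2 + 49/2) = 2*(x + 1)/(2*x - 7)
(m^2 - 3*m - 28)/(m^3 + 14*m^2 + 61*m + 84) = (m - 7)/(m^2 + 10*m + 21)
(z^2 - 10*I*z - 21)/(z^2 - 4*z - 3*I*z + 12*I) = (z - 7*I)/(z - 4)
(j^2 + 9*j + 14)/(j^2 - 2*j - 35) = (j^2 + 9*j + 14)/(j^2 - 2*j - 35)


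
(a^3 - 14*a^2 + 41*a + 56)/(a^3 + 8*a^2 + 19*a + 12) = (a^2 - 15*a + 56)/(a^2 + 7*a + 12)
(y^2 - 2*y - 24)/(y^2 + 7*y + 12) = (y - 6)/(y + 3)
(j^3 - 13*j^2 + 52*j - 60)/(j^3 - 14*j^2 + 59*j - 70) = (j - 6)/(j - 7)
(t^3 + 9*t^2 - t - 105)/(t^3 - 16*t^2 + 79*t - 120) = (t^2 + 12*t + 35)/(t^2 - 13*t + 40)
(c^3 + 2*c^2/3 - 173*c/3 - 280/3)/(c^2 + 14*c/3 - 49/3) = (3*c^2 - 19*c - 40)/(3*c - 7)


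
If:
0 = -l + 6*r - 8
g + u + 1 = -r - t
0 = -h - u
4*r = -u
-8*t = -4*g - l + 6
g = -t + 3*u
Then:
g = 3/5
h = 4/15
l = -38/5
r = 1/15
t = -7/5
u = -4/15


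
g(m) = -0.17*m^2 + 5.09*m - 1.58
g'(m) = 5.09 - 0.34*m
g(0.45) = 0.68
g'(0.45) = 4.94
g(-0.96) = -6.62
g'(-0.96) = 5.42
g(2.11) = 8.40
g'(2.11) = 4.37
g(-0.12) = -2.19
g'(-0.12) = 5.13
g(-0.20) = -2.60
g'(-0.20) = 5.16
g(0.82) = 2.48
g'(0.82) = 4.81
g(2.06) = 8.18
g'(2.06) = 4.39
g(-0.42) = -3.75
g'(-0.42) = 5.23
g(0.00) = -1.58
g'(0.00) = 5.09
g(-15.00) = -116.18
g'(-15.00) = 10.19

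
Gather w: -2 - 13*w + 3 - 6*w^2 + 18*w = -6*w^2 + 5*w + 1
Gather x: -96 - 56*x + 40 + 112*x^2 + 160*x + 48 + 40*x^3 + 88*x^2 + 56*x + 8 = 40*x^3 + 200*x^2 + 160*x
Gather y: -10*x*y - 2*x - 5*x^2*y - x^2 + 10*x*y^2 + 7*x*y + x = -x^2 + 10*x*y^2 - x + y*(-5*x^2 - 3*x)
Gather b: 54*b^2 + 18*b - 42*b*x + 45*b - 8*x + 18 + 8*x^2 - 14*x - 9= 54*b^2 + b*(63 - 42*x) + 8*x^2 - 22*x + 9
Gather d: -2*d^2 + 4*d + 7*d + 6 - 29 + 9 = -2*d^2 + 11*d - 14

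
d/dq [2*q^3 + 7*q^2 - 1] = 2*q*(3*q + 7)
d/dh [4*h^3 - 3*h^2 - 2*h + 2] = 12*h^2 - 6*h - 2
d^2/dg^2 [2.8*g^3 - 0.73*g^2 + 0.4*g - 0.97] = 16.8*g - 1.46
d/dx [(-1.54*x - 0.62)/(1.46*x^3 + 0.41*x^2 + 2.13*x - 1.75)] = (4.4968*x^3 + 3.347*x^2 + 0.5084*x + 4.0156)/(2.1316*x^6 + 1.1972*x^5 + 6.3877*x^4 - 3.3634*x^3 + 3.1019*x^2 - 7.455*x + 3.0625)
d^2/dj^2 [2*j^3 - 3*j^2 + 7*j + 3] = 12*j - 6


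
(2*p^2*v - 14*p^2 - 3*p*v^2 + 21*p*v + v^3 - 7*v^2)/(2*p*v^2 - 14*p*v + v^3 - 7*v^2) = (2*p^2 - 3*p*v + v^2)/(v*(2*p + v))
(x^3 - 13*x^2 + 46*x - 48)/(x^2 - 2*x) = x - 11 + 24/x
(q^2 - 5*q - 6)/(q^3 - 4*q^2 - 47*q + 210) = (q + 1)/(q^2 + 2*q - 35)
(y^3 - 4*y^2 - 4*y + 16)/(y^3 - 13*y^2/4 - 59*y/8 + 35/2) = 8*(y^2 - 4)/(8*y^2 + 6*y - 35)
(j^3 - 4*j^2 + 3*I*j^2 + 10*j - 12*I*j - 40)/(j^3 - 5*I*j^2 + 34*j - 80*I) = (j - 4)/(j - 8*I)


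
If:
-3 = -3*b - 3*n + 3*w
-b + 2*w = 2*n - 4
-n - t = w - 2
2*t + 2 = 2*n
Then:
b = -2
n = 2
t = 1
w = -1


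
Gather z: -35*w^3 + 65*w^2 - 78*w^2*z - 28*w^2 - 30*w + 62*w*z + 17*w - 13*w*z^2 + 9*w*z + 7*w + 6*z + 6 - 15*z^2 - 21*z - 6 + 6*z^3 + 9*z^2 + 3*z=-35*w^3 + 37*w^2 - 6*w + 6*z^3 + z^2*(-13*w - 6) + z*(-78*w^2 + 71*w - 12)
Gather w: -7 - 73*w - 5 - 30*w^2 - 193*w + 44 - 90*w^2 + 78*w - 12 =-120*w^2 - 188*w + 20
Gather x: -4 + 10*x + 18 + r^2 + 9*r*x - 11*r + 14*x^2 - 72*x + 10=r^2 - 11*r + 14*x^2 + x*(9*r - 62) + 24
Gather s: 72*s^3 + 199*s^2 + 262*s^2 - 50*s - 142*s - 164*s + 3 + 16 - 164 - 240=72*s^3 + 461*s^2 - 356*s - 385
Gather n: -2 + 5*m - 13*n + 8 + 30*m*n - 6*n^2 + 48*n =5*m - 6*n^2 + n*(30*m + 35) + 6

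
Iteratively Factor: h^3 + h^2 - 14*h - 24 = (h - 4)*(h^2 + 5*h + 6) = (h - 4)*(h + 3)*(h + 2)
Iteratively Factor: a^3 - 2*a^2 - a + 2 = (a - 2)*(a^2 - 1) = (a - 2)*(a - 1)*(a + 1)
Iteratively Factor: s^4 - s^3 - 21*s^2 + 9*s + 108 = (s - 3)*(s^3 + 2*s^2 - 15*s - 36) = (s - 3)*(s + 3)*(s^2 - s - 12) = (s - 4)*(s - 3)*(s + 3)*(s + 3)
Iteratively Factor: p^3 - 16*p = (p)*(p^2 - 16) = p*(p + 4)*(p - 4)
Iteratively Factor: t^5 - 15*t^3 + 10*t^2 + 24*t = (t - 3)*(t^4 + 3*t^3 - 6*t^2 - 8*t) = t*(t - 3)*(t^3 + 3*t^2 - 6*t - 8) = t*(t - 3)*(t + 4)*(t^2 - t - 2) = t*(t - 3)*(t - 2)*(t + 4)*(t + 1)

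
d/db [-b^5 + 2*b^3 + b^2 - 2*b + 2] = -5*b^4 + 6*b^2 + 2*b - 2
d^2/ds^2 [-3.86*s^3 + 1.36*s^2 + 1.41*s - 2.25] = 2.72 - 23.16*s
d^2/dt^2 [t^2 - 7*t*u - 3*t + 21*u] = 2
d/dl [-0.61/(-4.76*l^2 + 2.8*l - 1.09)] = (1.708 - 5.8072*l)/(4.76*l^2 - 2.8*l + 1.09)^2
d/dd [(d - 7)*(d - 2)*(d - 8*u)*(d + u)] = 4*d^3 - 21*d^2*u - 27*d^2 - 16*d*u^2 + 126*d*u + 28*d + 72*u^2 - 98*u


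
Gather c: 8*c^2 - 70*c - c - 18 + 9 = 8*c^2 - 71*c - 9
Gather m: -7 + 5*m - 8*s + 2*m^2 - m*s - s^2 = 2*m^2 + m*(5 - s) - s^2 - 8*s - 7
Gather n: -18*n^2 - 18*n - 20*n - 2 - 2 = -18*n^2 - 38*n - 4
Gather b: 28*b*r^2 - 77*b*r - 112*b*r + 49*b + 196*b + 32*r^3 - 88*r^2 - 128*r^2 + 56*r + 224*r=b*(28*r^2 - 189*r + 245) + 32*r^3 - 216*r^2 + 280*r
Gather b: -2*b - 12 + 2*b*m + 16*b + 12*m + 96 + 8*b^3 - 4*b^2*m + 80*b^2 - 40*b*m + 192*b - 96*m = 8*b^3 + b^2*(80 - 4*m) + b*(206 - 38*m) - 84*m + 84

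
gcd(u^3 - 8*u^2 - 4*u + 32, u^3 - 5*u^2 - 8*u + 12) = u + 2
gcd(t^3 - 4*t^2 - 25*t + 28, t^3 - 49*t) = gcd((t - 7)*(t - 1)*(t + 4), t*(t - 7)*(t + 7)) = t - 7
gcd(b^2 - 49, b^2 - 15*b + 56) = b - 7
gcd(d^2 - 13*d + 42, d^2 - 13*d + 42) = d^2 - 13*d + 42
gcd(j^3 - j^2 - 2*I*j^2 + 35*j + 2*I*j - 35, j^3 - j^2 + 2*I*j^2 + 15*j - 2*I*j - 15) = j^2 + j*(-1 + 5*I) - 5*I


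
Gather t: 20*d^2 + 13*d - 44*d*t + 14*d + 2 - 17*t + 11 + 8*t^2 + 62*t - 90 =20*d^2 + 27*d + 8*t^2 + t*(45 - 44*d) - 77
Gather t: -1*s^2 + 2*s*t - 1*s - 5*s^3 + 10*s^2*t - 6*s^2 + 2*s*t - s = -5*s^3 - 7*s^2 - 2*s + t*(10*s^2 + 4*s)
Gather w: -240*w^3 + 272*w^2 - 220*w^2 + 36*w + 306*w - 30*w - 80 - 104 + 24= -240*w^3 + 52*w^2 + 312*w - 160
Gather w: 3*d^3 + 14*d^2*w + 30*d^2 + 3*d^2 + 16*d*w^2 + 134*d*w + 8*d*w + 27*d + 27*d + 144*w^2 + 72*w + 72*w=3*d^3 + 33*d^2 + 54*d + w^2*(16*d + 144) + w*(14*d^2 + 142*d + 144)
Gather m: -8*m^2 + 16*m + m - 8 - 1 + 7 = -8*m^2 + 17*m - 2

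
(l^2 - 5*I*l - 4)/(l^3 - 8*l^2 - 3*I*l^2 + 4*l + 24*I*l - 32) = (l - I)/(l^2 + l*(-8 + I) - 8*I)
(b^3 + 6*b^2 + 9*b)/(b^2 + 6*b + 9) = b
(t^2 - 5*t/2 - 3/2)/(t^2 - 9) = (t + 1/2)/(t + 3)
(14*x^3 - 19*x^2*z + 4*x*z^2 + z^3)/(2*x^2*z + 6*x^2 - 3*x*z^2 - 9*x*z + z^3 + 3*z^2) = (7*x + z)/(z + 3)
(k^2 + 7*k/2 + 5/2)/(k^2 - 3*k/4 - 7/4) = 2*(2*k + 5)/(4*k - 7)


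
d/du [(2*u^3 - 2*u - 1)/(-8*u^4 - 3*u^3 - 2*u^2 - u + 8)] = (16*u^6 - 52*u^4 - 48*u^3 + 35*u^2 - 4*u - 17)/(64*u^8 + 48*u^7 + 41*u^6 + 28*u^5 - 118*u^4 - 44*u^3 - 31*u^2 - 16*u + 64)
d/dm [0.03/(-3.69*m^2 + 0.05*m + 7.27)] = (0.2214*m - 0.0015)/(-3.69*m^2 + 0.05*m + 7.27)^2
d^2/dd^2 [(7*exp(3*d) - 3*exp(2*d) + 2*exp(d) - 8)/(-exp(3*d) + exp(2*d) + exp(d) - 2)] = (-4*exp(7*d) - 40*exp(6*d) + 201*exp(5*d) - 179*exp(4*d) + 251*exp(3*d) - 414*exp(2*d) + 116*exp(d) + 8)*exp(d)/(exp(9*d) - 3*exp(8*d) + 11*exp(6*d) - 12*exp(5*d) - 9*exp(4*d) + 23*exp(3*d) - 6*exp(2*d) - 12*exp(d) + 8)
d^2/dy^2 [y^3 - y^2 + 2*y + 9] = 6*y - 2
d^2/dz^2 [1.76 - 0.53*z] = 0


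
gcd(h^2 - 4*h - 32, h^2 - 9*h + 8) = h - 8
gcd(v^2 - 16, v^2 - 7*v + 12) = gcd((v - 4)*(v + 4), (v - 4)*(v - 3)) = v - 4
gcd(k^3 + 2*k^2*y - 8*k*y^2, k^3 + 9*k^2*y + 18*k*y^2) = k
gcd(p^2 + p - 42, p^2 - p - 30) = p - 6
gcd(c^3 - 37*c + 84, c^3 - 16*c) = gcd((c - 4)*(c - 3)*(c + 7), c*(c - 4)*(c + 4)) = c - 4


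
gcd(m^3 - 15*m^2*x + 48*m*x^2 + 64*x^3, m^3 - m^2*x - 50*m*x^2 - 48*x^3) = -m^2 + 7*m*x + 8*x^2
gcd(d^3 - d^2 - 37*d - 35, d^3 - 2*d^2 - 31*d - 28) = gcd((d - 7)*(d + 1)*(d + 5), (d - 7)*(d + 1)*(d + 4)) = d^2 - 6*d - 7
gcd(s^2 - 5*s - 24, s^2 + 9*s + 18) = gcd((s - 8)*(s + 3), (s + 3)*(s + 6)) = s + 3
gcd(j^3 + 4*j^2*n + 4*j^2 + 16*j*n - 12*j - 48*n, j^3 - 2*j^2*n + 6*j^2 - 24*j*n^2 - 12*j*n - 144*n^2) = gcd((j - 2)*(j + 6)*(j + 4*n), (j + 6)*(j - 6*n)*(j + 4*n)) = j^2 + 4*j*n + 6*j + 24*n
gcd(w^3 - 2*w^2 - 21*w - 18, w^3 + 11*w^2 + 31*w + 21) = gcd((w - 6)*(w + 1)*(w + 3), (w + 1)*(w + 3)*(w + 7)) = w^2 + 4*w + 3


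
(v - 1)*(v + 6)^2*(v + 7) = v^4 + 18*v^3 + 101*v^2 + 132*v - 252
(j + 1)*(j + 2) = j^2 + 3*j + 2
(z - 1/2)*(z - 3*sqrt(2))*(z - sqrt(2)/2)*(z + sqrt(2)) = z^4 - 5*sqrt(2)*z^3/2 - z^3/2 - 4*z^2 + 5*sqrt(2)*z^2/4 + 2*z + 3*sqrt(2)*z - 3*sqrt(2)/2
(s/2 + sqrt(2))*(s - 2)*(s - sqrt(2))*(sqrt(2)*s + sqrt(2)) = sqrt(2)*s^4/2 - sqrt(2)*s^3/2 + s^3 - 3*sqrt(2)*s^2 - s^2 - 2*s + 2*sqrt(2)*s + 4*sqrt(2)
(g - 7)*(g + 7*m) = g^2 + 7*g*m - 7*g - 49*m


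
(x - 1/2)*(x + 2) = x^2 + 3*x/2 - 1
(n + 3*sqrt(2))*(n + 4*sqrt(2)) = n^2 + 7*sqrt(2)*n + 24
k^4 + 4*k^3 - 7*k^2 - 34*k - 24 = (k - 3)*(k + 1)*(k + 2)*(k + 4)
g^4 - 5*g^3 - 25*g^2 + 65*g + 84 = (g - 7)*(g - 3)*(g + 1)*(g + 4)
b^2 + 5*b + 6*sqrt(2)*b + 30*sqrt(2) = (b + 5)*(b + 6*sqrt(2))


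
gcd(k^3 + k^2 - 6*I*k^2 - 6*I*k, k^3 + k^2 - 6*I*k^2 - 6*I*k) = k^3 + k^2*(1 - 6*I) - 6*I*k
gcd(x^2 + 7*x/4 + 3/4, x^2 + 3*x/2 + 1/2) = x + 1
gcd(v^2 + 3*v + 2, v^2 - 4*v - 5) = v + 1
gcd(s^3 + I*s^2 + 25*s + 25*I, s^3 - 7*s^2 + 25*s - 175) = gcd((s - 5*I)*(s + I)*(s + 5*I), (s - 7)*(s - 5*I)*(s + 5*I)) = s^2 + 25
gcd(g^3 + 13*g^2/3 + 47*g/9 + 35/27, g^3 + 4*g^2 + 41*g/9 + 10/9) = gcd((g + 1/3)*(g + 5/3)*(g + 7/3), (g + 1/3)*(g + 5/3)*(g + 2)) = g^2 + 2*g + 5/9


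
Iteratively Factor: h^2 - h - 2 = (h - 2)*(h + 1)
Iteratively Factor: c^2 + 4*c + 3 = (c + 1)*(c + 3)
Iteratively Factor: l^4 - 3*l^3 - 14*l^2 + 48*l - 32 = (l - 2)*(l^3 - l^2 - 16*l + 16) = (l - 2)*(l - 1)*(l^2 - 16) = (l - 2)*(l - 1)*(l + 4)*(l - 4)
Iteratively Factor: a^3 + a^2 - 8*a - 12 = (a + 2)*(a^2 - a - 6) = (a + 2)^2*(a - 3)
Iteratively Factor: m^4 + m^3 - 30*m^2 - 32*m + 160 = (m + 4)*(m^3 - 3*m^2 - 18*m + 40) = (m - 2)*(m + 4)*(m^2 - m - 20) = (m - 5)*(m - 2)*(m + 4)*(m + 4)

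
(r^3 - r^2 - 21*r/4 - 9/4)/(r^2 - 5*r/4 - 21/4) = (4*r^2 + 8*r + 3)/(4*r + 7)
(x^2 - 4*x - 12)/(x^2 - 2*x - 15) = (-x^2 + 4*x + 12)/(-x^2 + 2*x + 15)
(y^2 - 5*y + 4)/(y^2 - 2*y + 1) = (y - 4)/(y - 1)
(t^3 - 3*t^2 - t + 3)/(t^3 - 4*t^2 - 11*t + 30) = (t^3 - 3*t^2 - t + 3)/(t^3 - 4*t^2 - 11*t + 30)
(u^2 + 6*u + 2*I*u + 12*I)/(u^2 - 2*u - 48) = (u + 2*I)/(u - 8)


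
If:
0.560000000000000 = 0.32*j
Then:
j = 1.75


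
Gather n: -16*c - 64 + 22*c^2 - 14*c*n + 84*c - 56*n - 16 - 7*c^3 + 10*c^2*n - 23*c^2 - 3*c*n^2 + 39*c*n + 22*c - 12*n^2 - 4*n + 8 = -7*c^3 - c^2 + 90*c + n^2*(-3*c - 12) + n*(10*c^2 + 25*c - 60) - 72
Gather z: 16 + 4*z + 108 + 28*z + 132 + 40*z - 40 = 72*z + 216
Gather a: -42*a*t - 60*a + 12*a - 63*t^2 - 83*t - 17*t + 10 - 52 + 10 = a*(-42*t - 48) - 63*t^2 - 100*t - 32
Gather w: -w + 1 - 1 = -w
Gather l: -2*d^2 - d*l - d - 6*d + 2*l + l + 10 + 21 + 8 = -2*d^2 - 7*d + l*(3 - d) + 39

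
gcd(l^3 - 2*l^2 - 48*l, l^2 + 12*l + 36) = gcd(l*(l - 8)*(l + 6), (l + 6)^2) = l + 6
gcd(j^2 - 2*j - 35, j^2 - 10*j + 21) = j - 7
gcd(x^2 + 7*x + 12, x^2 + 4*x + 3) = x + 3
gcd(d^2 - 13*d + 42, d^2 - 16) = 1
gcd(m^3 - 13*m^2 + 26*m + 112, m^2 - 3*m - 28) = m - 7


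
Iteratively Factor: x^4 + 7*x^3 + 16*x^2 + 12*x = (x + 2)*(x^3 + 5*x^2 + 6*x) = (x + 2)*(x + 3)*(x^2 + 2*x) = x*(x + 2)*(x + 3)*(x + 2)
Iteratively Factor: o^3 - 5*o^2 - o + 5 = (o + 1)*(o^2 - 6*o + 5) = (o - 1)*(o + 1)*(o - 5)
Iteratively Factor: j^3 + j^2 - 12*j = (j + 4)*(j^2 - 3*j) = j*(j + 4)*(j - 3)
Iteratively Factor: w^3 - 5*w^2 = (w)*(w^2 - 5*w) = w*(w - 5)*(w)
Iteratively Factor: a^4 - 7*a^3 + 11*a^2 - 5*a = (a)*(a^3 - 7*a^2 + 11*a - 5) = a*(a - 1)*(a^2 - 6*a + 5) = a*(a - 1)^2*(a - 5)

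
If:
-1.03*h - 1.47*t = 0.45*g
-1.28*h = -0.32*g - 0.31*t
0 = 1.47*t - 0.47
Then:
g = -0.78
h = -0.12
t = 0.32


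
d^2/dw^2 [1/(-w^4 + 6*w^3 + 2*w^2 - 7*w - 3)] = 2*(2*(3*w^2 - 9*w - 1)*(w^4 - 6*w^3 - 2*w^2 + 7*w + 3) - (4*w^3 - 18*w^2 - 4*w + 7)^2)/(w^4 - 6*w^3 - 2*w^2 + 7*w + 3)^3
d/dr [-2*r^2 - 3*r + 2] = -4*r - 3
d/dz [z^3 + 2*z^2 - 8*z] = 3*z^2 + 4*z - 8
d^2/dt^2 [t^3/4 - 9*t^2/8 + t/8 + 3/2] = 3*t/2 - 9/4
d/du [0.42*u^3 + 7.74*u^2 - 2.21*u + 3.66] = 1.26*u^2 + 15.48*u - 2.21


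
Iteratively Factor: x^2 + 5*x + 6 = (x + 3)*(x + 2)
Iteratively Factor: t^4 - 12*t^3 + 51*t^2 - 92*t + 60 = (t - 3)*(t^3 - 9*t^2 + 24*t - 20) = (t - 3)*(t - 2)*(t^2 - 7*t + 10) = (t - 5)*(t - 3)*(t - 2)*(t - 2)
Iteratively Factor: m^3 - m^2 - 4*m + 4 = (m - 1)*(m^2 - 4) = (m - 2)*(m - 1)*(m + 2)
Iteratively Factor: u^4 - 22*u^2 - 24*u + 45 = (u - 1)*(u^3 + u^2 - 21*u - 45) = (u - 1)*(u + 3)*(u^2 - 2*u - 15) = (u - 1)*(u + 3)^2*(u - 5)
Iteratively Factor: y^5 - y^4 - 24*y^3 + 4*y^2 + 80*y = (y + 4)*(y^4 - 5*y^3 - 4*y^2 + 20*y) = y*(y + 4)*(y^3 - 5*y^2 - 4*y + 20) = y*(y - 2)*(y + 4)*(y^2 - 3*y - 10) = y*(y - 5)*(y - 2)*(y + 4)*(y + 2)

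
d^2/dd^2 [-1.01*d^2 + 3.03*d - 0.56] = -2.02000000000000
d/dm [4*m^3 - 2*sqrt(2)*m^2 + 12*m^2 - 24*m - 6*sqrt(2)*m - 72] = 12*m^2 - 4*sqrt(2)*m + 24*m - 24 - 6*sqrt(2)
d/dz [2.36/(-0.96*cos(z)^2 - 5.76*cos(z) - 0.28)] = -(4.5312*cos(z) + 13.5936)*sin(z)/(0.96*cos(z)^2 + 5.76*cos(z) + 0.28)^2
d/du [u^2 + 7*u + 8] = 2*u + 7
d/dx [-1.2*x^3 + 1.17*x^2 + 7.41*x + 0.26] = -3.6*x^2 + 2.34*x + 7.41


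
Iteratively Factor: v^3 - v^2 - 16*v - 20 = (v - 5)*(v^2 + 4*v + 4) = (v - 5)*(v + 2)*(v + 2)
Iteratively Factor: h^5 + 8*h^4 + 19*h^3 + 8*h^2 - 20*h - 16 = (h - 1)*(h^4 + 9*h^3 + 28*h^2 + 36*h + 16) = (h - 1)*(h + 2)*(h^3 + 7*h^2 + 14*h + 8) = (h - 1)*(h + 1)*(h + 2)*(h^2 + 6*h + 8) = (h - 1)*(h + 1)*(h + 2)*(h + 4)*(h + 2)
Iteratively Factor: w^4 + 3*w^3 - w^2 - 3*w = (w + 1)*(w^3 + 2*w^2 - 3*w) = w*(w + 1)*(w^2 + 2*w - 3) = w*(w - 1)*(w + 1)*(w + 3)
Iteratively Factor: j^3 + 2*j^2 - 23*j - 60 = (j + 3)*(j^2 - j - 20) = (j - 5)*(j + 3)*(j + 4)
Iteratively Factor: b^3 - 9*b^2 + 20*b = (b)*(b^2 - 9*b + 20) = b*(b - 5)*(b - 4)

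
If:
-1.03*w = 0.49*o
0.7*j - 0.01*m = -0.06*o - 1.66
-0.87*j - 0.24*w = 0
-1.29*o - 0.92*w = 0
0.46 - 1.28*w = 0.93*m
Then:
No Solution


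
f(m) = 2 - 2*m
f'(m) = -2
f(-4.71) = 11.42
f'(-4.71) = -2.00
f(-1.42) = 4.84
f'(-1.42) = -2.00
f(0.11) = 1.78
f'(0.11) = -2.00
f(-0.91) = 3.82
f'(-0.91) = -2.00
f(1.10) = -0.20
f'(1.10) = -2.00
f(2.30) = -2.60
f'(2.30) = -2.00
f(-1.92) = 5.84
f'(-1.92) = -2.00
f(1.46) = -0.92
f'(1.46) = -2.00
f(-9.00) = 20.00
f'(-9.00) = -2.00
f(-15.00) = 32.00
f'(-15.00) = -2.00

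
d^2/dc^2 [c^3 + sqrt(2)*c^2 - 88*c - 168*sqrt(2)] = 6*c + 2*sqrt(2)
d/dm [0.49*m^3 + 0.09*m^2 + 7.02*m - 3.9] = 1.47*m^2 + 0.18*m + 7.02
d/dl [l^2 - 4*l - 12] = 2*l - 4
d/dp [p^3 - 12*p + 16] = 3*p^2 - 12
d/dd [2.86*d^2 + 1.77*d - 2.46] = 5.72*d + 1.77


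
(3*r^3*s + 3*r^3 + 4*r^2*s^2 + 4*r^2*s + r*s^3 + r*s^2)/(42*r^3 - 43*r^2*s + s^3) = r*(3*r^2*s + 3*r^2 + 4*r*s^2 + 4*r*s + s^3 + s^2)/(42*r^3 - 43*r^2*s + s^3)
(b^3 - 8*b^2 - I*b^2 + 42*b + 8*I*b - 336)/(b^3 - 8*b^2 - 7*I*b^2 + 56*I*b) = (b + 6*I)/b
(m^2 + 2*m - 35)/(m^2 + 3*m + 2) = (m^2 + 2*m - 35)/(m^2 + 3*m + 2)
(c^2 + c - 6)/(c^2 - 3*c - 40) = (-c^2 - c + 6)/(-c^2 + 3*c + 40)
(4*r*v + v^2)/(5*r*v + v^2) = (4*r + v)/(5*r + v)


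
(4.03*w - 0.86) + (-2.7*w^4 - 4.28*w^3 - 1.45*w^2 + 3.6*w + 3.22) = -2.7*w^4 - 4.28*w^3 - 1.45*w^2 + 7.63*w + 2.36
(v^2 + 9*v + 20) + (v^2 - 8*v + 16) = 2*v^2 + v + 36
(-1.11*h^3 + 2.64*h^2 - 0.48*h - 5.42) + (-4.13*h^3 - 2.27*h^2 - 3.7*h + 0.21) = -5.24*h^3 + 0.37*h^2 - 4.18*h - 5.21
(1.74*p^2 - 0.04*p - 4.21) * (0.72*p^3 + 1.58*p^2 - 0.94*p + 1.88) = 1.2528*p^5 + 2.7204*p^4 - 4.73*p^3 - 3.343*p^2 + 3.8822*p - 7.9148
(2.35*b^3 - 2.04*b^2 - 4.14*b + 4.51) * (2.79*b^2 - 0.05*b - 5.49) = 6.5565*b^5 - 5.8091*b^4 - 24.3501*b^3 + 23.9895*b^2 + 22.5031*b - 24.7599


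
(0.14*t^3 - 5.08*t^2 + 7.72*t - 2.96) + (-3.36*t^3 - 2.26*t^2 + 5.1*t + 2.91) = -3.22*t^3 - 7.34*t^2 + 12.82*t - 0.0499999999999998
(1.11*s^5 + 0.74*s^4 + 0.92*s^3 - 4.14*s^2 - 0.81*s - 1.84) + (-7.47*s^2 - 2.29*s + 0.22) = 1.11*s^5 + 0.74*s^4 + 0.92*s^3 - 11.61*s^2 - 3.1*s - 1.62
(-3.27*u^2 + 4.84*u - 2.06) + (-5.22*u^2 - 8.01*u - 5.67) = -8.49*u^2 - 3.17*u - 7.73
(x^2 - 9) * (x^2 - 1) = x^4 - 10*x^2 + 9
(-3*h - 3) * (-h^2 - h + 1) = 3*h^3 + 6*h^2 - 3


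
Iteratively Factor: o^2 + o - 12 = (o - 3)*(o + 4)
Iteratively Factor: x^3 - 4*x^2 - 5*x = (x + 1)*(x^2 - 5*x) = x*(x + 1)*(x - 5)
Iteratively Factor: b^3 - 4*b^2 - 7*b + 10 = (b - 5)*(b^2 + b - 2) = (b - 5)*(b + 2)*(b - 1)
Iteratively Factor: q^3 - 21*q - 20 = (q + 1)*(q^2 - q - 20) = (q + 1)*(q + 4)*(q - 5)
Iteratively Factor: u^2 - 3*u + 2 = (u - 1)*(u - 2)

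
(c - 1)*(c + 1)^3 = c^4 + 2*c^3 - 2*c - 1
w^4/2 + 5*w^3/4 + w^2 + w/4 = w*(w/2 + 1/2)*(w + 1/2)*(w + 1)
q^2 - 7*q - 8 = (q - 8)*(q + 1)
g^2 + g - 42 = (g - 6)*(g + 7)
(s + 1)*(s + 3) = s^2 + 4*s + 3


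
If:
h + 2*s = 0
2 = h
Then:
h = 2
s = -1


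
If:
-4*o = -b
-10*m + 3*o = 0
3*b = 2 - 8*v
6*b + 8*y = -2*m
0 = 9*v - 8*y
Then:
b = -30/37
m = -9/148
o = -15/74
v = 41/74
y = 369/592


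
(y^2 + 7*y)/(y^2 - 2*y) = (y + 7)/(y - 2)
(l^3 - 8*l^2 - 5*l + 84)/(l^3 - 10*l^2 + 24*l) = (l^2 - 4*l - 21)/(l*(l - 6))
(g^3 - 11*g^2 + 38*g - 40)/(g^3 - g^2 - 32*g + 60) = (g - 4)/(g + 6)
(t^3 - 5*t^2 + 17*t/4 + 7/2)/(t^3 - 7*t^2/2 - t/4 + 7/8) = 2*(t - 2)/(2*t - 1)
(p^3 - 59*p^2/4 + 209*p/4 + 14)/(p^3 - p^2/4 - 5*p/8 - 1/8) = 2*(p^2 - 15*p + 56)/(2*p^2 - p - 1)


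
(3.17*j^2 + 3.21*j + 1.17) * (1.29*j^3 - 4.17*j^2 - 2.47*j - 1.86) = 4.0893*j^5 - 9.078*j^4 - 19.7063*j^3 - 18.7038*j^2 - 8.8605*j - 2.1762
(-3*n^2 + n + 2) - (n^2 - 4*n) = -4*n^2 + 5*n + 2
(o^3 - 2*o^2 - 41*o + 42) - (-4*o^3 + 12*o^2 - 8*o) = 5*o^3 - 14*o^2 - 33*o + 42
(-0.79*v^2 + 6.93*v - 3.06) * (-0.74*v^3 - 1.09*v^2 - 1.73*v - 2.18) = 0.5846*v^5 - 4.2671*v^4 - 3.9226*v^3 - 6.9313*v^2 - 9.8136*v + 6.6708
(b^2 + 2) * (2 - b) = -b^3 + 2*b^2 - 2*b + 4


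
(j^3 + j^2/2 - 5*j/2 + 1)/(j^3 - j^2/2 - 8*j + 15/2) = (2*j^2 + 3*j - 2)/(2*j^2 + j - 15)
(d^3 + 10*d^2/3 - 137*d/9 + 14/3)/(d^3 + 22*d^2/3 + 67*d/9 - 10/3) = (3*d - 7)/(3*d + 5)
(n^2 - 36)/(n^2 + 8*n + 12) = (n - 6)/(n + 2)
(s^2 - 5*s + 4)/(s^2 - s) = (s - 4)/s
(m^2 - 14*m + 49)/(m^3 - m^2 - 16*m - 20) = (-m^2 + 14*m - 49)/(-m^3 + m^2 + 16*m + 20)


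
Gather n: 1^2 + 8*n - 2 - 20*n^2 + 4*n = -20*n^2 + 12*n - 1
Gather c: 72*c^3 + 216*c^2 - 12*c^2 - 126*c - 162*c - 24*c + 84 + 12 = 72*c^3 + 204*c^2 - 312*c + 96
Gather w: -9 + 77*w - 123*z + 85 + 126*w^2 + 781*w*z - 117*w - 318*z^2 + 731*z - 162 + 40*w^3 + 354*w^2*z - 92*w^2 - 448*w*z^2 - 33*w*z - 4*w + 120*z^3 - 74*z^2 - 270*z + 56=40*w^3 + w^2*(354*z + 34) + w*(-448*z^2 + 748*z - 44) + 120*z^3 - 392*z^2 + 338*z - 30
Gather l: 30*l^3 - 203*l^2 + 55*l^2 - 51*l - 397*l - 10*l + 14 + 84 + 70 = 30*l^3 - 148*l^2 - 458*l + 168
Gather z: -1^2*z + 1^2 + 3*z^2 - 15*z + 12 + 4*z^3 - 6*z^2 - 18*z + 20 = 4*z^3 - 3*z^2 - 34*z + 33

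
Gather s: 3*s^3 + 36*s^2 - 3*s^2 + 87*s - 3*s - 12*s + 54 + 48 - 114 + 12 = 3*s^3 + 33*s^2 + 72*s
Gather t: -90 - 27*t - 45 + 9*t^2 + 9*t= 9*t^2 - 18*t - 135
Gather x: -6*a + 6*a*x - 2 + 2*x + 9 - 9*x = -6*a + x*(6*a - 7) + 7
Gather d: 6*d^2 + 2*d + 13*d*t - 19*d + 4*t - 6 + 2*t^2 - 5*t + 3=6*d^2 + d*(13*t - 17) + 2*t^2 - t - 3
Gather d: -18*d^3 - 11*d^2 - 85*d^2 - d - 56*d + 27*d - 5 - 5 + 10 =-18*d^3 - 96*d^2 - 30*d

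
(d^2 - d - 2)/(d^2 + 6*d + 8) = (d^2 - d - 2)/(d^2 + 6*d + 8)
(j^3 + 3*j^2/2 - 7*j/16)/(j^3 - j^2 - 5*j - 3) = j*(-16*j^2 - 24*j + 7)/(16*(-j^3 + j^2 + 5*j + 3))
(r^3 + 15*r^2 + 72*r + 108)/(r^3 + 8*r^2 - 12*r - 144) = (r + 3)/(r - 4)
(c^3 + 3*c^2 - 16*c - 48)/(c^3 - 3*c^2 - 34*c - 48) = (c^2 - 16)/(c^2 - 6*c - 16)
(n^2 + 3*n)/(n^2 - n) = (n + 3)/(n - 1)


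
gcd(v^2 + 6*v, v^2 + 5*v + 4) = 1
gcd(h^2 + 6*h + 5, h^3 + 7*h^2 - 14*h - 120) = h + 5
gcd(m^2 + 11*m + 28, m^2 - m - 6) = 1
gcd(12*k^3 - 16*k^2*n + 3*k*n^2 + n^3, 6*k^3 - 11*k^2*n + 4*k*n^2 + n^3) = 6*k^2 - 5*k*n - n^2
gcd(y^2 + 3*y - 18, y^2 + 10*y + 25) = 1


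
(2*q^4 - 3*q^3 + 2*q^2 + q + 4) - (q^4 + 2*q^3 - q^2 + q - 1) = q^4 - 5*q^3 + 3*q^2 + 5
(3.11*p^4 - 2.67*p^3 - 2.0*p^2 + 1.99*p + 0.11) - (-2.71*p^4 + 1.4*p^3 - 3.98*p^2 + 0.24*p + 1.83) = 5.82*p^4 - 4.07*p^3 + 1.98*p^2 + 1.75*p - 1.72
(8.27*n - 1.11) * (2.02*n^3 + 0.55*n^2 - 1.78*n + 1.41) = 16.7054*n^4 + 2.3063*n^3 - 15.3311*n^2 + 13.6365*n - 1.5651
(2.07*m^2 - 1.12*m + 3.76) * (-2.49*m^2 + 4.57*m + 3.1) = -5.1543*m^4 + 12.2487*m^3 - 8.0638*m^2 + 13.7112*m + 11.656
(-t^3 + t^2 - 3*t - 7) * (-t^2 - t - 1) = t^5 + 3*t^3 + 9*t^2 + 10*t + 7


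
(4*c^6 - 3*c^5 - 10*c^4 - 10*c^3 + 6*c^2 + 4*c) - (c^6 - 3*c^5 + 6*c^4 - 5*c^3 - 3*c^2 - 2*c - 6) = 3*c^6 - 16*c^4 - 5*c^3 + 9*c^2 + 6*c + 6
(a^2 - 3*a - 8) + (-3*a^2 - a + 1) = -2*a^2 - 4*a - 7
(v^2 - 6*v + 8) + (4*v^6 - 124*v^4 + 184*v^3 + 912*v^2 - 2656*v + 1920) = 4*v^6 - 124*v^4 + 184*v^3 + 913*v^2 - 2662*v + 1928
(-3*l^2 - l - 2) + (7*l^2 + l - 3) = 4*l^2 - 5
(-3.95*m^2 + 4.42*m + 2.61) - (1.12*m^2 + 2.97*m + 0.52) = -5.07*m^2 + 1.45*m + 2.09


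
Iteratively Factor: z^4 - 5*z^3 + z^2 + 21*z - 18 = (z + 2)*(z^3 - 7*z^2 + 15*z - 9) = (z - 3)*(z + 2)*(z^2 - 4*z + 3) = (z - 3)*(z - 1)*(z + 2)*(z - 3)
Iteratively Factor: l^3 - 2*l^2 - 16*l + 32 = (l + 4)*(l^2 - 6*l + 8) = (l - 4)*(l + 4)*(l - 2)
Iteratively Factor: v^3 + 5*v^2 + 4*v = (v + 1)*(v^2 + 4*v) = v*(v + 1)*(v + 4)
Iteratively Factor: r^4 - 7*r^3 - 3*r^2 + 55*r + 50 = (r - 5)*(r^3 - 2*r^2 - 13*r - 10) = (r - 5)*(r + 2)*(r^2 - 4*r - 5) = (r - 5)*(r + 1)*(r + 2)*(r - 5)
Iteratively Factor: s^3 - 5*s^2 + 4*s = (s - 1)*(s^2 - 4*s) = s*(s - 1)*(s - 4)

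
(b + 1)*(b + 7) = b^2 + 8*b + 7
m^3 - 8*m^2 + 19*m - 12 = (m - 4)*(m - 3)*(m - 1)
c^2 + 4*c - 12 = (c - 2)*(c + 6)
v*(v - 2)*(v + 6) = v^3 + 4*v^2 - 12*v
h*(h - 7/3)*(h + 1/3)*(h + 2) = h^4 - 43*h^2/9 - 14*h/9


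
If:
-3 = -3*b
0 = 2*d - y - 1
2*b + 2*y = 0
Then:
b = 1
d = 0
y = -1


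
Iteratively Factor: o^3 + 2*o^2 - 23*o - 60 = (o - 5)*(o^2 + 7*o + 12) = (o - 5)*(o + 4)*(o + 3)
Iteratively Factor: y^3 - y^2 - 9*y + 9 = (y - 1)*(y^2 - 9) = (y - 1)*(y + 3)*(y - 3)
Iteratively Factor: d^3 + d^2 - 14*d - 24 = (d - 4)*(d^2 + 5*d + 6) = (d - 4)*(d + 2)*(d + 3)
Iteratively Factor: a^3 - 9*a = (a)*(a^2 - 9) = a*(a + 3)*(a - 3)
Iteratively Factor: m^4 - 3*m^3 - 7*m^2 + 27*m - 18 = (m - 1)*(m^3 - 2*m^2 - 9*m + 18) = (m - 3)*(m - 1)*(m^2 + m - 6) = (m - 3)*(m - 1)*(m + 3)*(m - 2)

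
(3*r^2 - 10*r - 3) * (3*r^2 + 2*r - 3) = 9*r^4 - 24*r^3 - 38*r^2 + 24*r + 9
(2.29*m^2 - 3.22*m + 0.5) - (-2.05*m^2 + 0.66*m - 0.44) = 4.34*m^2 - 3.88*m + 0.94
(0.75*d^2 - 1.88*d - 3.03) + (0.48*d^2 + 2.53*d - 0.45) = 1.23*d^2 + 0.65*d - 3.48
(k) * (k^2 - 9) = k^3 - 9*k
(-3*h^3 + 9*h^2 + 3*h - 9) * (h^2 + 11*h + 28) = -3*h^5 - 24*h^4 + 18*h^3 + 276*h^2 - 15*h - 252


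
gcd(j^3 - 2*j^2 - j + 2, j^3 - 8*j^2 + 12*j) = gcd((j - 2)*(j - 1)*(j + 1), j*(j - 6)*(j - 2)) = j - 2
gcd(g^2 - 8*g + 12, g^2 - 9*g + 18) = g - 6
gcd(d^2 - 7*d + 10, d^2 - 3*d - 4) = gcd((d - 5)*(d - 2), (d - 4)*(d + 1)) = 1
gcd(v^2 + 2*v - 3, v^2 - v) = v - 1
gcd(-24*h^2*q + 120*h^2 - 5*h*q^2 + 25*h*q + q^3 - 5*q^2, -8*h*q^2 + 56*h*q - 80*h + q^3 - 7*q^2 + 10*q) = -8*h*q + 40*h + q^2 - 5*q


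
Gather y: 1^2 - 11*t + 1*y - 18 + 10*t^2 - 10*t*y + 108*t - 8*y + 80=10*t^2 + 97*t + y*(-10*t - 7) + 63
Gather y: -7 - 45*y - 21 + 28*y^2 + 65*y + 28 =28*y^2 + 20*y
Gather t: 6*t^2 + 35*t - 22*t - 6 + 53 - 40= 6*t^2 + 13*t + 7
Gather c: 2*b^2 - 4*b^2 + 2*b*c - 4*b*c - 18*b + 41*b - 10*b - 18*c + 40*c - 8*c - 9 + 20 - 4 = -2*b^2 + 13*b + c*(14 - 2*b) + 7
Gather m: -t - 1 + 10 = 9 - t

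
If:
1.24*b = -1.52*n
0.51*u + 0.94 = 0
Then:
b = -1.2258064516129*n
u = -1.84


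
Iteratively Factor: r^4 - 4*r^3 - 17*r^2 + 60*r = (r + 4)*(r^3 - 8*r^2 + 15*r) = r*(r + 4)*(r^2 - 8*r + 15) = r*(r - 5)*(r + 4)*(r - 3)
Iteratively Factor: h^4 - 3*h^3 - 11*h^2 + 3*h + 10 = (h - 5)*(h^3 + 2*h^2 - h - 2) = (h - 5)*(h + 2)*(h^2 - 1) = (h - 5)*(h + 1)*(h + 2)*(h - 1)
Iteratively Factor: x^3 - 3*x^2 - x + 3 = (x - 1)*(x^2 - 2*x - 3) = (x - 3)*(x - 1)*(x + 1)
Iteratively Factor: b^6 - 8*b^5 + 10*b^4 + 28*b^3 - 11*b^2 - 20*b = (b)*(b^5 - 8*b^4 + 10*b^3 + 28*b^2 - 11*b - 20) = b*(b + 1)*(b^4 - 9*b^3 + 19*b^2 + 9*b - 20) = b*(b - 4)*(b + 1)*(b^3 - 5*b^2 - b + 5) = b*(b - 4)*(b - 1)*(b + 1)*(b^2 - 4*b - 5) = b*(b - 5)*(b - 4)*(b - 1)*(b + 1)*(b + 1)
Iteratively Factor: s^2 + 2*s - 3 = (s + 3)*(s - 1)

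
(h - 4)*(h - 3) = h^2 - 7*h + 12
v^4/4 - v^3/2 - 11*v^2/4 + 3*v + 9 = (v/4 + 1/2)*(v - 3)^2*(v + 2)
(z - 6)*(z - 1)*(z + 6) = z^3 - z^2 - 36*z + 36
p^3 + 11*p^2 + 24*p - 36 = (p - 1)*(p + 6)^2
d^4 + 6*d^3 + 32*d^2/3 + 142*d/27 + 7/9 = (d + 1/3)^2*(d + 7/3)*(d + 3)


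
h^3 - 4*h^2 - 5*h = h*(h - 5)*(h + 1)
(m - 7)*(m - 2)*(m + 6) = m^3 - 3*m^2 - 40*m + 84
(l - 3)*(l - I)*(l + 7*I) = l^3 - 3*l^2 + 6*I*l^2 + 7*l - 18*I*l - 21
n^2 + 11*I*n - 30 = (n + 5*I)*(n + 6*I)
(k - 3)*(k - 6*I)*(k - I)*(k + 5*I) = k^4 - 3*k^3 - 2*I*k^3 + 29*k^2 + 6*I*k^2 - 87*k - 30*I*k + 90*I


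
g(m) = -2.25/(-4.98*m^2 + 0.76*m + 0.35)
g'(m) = -2.25*(9.96*m - 0.76)/(-4.98*m^2 + 0.76*m + 0.35)^2 = (1.71 - 22.41*m)/(-4.98*m^2 + 0.76*m + 0.35)^2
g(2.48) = 0.08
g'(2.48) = -0.07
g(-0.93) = 0.48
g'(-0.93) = 1.04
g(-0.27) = 10.31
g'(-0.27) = 162.94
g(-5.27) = 0.02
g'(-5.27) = 0.01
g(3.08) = 0.05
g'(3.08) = -0.03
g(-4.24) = 0.02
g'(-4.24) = 0.01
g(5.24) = 0.02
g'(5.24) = -0.01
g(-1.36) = 0.23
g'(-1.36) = 0.33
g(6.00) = 0.01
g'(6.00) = -0.00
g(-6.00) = 0.01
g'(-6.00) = 0.00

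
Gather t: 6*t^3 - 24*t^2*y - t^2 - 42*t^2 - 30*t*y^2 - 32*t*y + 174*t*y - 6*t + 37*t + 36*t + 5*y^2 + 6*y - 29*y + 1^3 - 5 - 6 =6*t^3 + t^2*(-24*y - 43) + t*(-30*y^2 + 142*y + 67) + 5*y^2 - 23*y - 10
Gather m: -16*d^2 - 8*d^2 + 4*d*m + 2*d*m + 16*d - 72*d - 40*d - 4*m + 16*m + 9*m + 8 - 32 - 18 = -24*d^2 - 96*d + m*(6*d + 21) - 42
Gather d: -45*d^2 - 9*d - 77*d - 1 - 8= -45*d^2 - 86*d - 9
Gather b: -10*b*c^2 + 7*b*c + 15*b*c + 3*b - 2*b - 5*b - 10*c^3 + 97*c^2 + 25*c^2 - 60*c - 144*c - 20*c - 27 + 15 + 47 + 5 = b*(-10*c^2 + 22*c - 4) - 10*c^3 + 122*c^2 - 224*c + 40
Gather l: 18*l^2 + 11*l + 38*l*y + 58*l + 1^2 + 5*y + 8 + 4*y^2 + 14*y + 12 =18*l^2 + l*(38*y + 69) + 4*y^2 + 19*y + 21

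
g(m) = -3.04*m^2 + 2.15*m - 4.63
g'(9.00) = -52.57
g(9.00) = -231.52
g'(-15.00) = 93.35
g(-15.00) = -720.88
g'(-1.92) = 13.82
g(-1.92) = -19.96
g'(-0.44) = 4.83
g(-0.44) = -6.16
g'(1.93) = -9.58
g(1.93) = -11.80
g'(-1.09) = 8.78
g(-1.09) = -10.59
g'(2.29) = -11.77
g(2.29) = -15.65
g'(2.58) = -13.54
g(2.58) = -19.32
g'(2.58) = -13.54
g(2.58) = -19.32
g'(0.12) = 1.42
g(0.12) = -4.42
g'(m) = 2.15 - 6.08*m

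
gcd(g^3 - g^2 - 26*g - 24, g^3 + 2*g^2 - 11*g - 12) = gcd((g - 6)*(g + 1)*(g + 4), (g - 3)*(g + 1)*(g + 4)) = g^2 + 5*g + 4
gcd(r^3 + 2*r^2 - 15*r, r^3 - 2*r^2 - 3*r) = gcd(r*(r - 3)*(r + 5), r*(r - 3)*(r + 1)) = r^2 - 3*r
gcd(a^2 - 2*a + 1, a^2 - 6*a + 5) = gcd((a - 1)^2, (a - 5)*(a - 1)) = a - 1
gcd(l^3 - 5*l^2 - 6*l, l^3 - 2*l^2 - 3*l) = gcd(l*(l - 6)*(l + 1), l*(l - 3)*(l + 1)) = l^2 + l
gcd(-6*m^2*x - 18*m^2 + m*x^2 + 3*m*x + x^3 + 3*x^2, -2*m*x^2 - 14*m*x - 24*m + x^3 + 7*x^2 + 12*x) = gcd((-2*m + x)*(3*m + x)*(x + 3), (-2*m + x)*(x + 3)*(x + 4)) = -2*m*x - 6*m + x^2 + 3*x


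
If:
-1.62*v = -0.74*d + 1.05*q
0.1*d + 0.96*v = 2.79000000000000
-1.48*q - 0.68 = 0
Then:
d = 4.65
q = -0.46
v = 2.42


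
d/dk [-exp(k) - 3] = -exp(k)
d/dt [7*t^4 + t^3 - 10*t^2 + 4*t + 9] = 28*t^3 + 3*t^2 - 20*t + 4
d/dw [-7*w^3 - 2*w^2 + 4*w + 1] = -21*w^2 - 4*w + 4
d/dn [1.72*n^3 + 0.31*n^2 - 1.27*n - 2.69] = 5.16*n^2 + 0.62*n - 1.27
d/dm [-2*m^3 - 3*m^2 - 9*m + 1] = -6*m^2 - 6*m - 9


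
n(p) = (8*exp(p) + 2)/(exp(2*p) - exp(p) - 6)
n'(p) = (8*exp(p) + 2)*(-2*exp(2*p) + exp(p))/(exp(2*p) - exp(p) - 6)^2 + 8*exp(p)/(exp(2*p) - exp(p) - 6)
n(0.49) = -3.03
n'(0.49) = -4.88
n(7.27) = 0.01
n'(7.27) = -0.01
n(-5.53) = -0.34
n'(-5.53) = -0.01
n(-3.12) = -0.39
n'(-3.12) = -0.06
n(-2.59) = -0.43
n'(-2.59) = -0.09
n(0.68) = -4.36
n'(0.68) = -10.10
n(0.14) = -1.92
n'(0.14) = -2.07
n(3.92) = 0.16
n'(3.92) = -0.17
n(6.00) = 0.02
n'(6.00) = -0.02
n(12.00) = 0.00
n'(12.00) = 0.00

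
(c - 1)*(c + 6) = c^2 + 5*c - 6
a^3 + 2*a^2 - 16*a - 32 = (a - 4)*(a + 2)*(a + 4)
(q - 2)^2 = q^2 - 4*q + 4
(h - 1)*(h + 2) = h^2 + h - 2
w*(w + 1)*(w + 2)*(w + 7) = w^4 + 10*w^3 + 23*w^2 + 14*w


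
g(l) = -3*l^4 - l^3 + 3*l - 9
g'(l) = -12*l^3 - 3*l^2 + 3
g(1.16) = -12.51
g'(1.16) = -19.77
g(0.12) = -8.64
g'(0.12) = 2.94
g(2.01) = -60.06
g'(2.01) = -106.57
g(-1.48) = -24.59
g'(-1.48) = 35.33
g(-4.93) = -1676.15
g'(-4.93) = 1367.96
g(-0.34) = -10.02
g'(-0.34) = 3.12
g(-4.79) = -1492.76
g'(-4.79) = 1252.99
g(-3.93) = -675.73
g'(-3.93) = 685.05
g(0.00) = -9.00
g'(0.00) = 3.00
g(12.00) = -63909.00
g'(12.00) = -21165.00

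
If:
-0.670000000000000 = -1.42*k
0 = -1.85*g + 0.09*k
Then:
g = 0.02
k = 0.47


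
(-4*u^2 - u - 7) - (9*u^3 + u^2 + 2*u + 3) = -9*u^3 - 5*u^2 - 3*u - 10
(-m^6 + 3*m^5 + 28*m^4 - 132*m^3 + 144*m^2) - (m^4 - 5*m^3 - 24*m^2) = -m^6 + 3*m^5 + 27*m^4 - 127*m^3 + 168*m^2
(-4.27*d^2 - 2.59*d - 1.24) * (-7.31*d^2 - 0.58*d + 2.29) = 31.2137*d^4 + 21.4095*d^3 + 0.7883*d^2 - 5.2119*d - 2.8396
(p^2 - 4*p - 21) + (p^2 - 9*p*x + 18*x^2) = 2*p^2 - 9*p*x - 4*p + 18*x^2 - 21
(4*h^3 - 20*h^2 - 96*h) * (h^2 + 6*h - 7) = 4*h^5 + 4*h^4 - 244*h^3 - 436*h^2 + 672*h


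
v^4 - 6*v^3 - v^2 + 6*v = v*(v - 6)*(v - 1)*(v + 1)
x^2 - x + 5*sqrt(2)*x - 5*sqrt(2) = (x - 1)*(x + 5*sqrt(2))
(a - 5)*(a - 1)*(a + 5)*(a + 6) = a^4 + 5*a^3 - 31*a^2 - 125*a + 150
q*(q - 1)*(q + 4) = q^3 + 3*q^2 - 4*q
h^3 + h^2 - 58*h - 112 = (h - 8)*(h + 2)*(h + 7)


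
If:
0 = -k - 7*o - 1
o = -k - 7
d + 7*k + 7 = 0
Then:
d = 49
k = -8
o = 1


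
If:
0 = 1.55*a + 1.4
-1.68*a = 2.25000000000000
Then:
No Solution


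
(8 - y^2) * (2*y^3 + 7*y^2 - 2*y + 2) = -2*y^5 - 7*y^4 + 18*y^3 + 54*y^2 - 16*y + 16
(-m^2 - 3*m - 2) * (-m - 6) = m^3 + 9*m^2 + 20*m + 12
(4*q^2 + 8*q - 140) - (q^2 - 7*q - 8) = 3*q^2 + 15*q - 132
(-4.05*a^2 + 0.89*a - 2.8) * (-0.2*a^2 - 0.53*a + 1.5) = 0.81*a^4 + 1.9685*a^3 - 5.9867*a^2 + 2.819*a - 4.2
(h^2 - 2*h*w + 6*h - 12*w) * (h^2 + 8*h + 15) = h^4 - 2*h^3*w + 14*h^3 - 28*h^2*w + 63*h^2 - 126*h*w + 90*h - 180*w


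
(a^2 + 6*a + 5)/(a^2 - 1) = (a + 5)/(a - 1)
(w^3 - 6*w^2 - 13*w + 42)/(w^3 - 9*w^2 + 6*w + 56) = (w^2 + w - 6)/(w^2 - 2*w - 8)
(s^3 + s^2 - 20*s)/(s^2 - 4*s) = s + 5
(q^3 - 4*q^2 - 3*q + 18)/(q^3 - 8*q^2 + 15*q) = (q^2 - q - 6)/(q*(q - 5))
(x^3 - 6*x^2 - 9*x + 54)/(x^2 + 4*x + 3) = (x^2 - 9*x + 18)/(x + 1)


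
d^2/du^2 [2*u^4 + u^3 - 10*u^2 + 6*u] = 24*u^2 + 6*u - 20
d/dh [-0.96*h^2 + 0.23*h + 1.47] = 0.23 - 1.92*h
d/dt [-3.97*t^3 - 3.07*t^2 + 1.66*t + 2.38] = -11.91*t^2 - 6.14*t + 1.66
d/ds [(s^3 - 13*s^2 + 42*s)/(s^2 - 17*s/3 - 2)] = 3*(3*s^2 + 2*s - 7)/(9*s^2 + 6*s + 1)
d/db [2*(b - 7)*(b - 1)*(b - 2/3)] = 6*b^2 - 104*b/3 + 74/3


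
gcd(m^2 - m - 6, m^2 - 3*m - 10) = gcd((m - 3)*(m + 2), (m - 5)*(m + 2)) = m + 2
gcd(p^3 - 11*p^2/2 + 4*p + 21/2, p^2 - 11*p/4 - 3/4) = p - 3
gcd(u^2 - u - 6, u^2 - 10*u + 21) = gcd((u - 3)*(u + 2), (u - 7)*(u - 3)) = u - 3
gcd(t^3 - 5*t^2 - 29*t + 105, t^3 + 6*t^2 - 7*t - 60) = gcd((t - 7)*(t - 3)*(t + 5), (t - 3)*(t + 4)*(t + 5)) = t^2 + 2*t - 15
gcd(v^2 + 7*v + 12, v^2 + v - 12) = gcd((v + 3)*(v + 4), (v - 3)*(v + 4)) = v + 4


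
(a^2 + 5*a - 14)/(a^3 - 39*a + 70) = 1/(a - 5)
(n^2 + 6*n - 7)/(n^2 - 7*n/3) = 3*(n^2 + 6*n - 7)/(n*(3*n - 7))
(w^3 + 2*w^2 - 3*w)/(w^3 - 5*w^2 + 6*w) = (w^2 + 2*w - 3)/(w^2 - 5*w + 6)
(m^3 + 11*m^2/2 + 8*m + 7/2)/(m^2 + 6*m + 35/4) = 2*(m^2 + 2*m + 1)/(2*m + 5)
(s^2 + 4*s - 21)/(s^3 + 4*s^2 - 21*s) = 1/s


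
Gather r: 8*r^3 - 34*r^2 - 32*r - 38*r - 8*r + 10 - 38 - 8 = 8*r^3 - 34*r^2 - 78*r - 36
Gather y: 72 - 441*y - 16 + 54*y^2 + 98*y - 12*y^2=42*y^2 - 343*y + 56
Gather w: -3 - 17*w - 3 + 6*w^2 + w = 6*w^2 - 16*w - 6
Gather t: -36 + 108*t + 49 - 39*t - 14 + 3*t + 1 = 72*t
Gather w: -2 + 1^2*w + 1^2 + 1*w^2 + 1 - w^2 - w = 0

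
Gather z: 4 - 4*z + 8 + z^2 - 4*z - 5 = z^2 - 8*z + 7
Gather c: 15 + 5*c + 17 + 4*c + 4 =9*c + 36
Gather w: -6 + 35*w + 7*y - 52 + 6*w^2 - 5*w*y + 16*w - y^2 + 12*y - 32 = 6*w^2 + w*(51 - 5*y) - y^2 + 19*y - 90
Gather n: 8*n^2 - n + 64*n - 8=8*n^2 + 63*n - 8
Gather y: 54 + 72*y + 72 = 72*y + 126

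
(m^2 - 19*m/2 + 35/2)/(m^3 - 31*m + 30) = (2*m^2 - 19*m + 35)/(2*(m^3 - 31*m + 30))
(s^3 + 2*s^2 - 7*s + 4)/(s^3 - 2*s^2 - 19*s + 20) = (s - 1)/(s - 5)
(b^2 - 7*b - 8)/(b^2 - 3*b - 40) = (b + 1)/(b + 5)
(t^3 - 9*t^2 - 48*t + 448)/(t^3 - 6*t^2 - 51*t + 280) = (t - 8)/(t - 5)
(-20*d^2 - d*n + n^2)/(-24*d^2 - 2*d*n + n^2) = (5*d - n)/(6*d - n)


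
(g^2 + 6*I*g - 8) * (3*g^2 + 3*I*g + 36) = 3*g^4 + 21*I*g^3 - 6*g^2 + 192*I*g - 288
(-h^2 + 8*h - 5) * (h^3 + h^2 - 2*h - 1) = -h^5 + 7*h^4 + 5*h^3 - 20*h^2 + 2*h + 5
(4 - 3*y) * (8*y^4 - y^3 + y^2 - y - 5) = -24*y^5 + 35*y^4 - 7*y^3 + 7*y^2 + 11*y - 20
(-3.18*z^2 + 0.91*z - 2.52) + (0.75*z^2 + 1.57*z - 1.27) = -2.43*z^2 + 2.48*z - 3.79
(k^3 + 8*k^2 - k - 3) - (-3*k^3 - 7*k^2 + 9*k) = 4*k^3 + 15*k^2 - 10*k - 3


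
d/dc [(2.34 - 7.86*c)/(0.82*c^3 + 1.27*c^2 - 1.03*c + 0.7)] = (12.8904*c^3 + 4.2258*c^2 - 5.9436*c - 3.0918)/(0.6724*c^6 + 2.0828*c^5 - 0.0763*c^4 - 1.4682*c^3 + 2.8389*c^2 - 1.442*c + 0.49)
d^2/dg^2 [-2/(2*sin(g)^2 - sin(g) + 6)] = 2*(16*sin(g)^4 - 6*sin(g)^3 - 71*sin(g)^2 + 18*sin(g) + 22)/(-sin(g) - cos(2*g) + 7)^3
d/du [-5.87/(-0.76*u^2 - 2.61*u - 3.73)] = (-8.9224*u - 15.3207)/(0.76*u^2 + 2.61*u + 3.73)^2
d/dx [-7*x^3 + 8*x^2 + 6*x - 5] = -21*x^2 + 16*x + 6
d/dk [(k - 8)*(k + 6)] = 2*k - 2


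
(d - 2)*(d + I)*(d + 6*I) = d^3 - 2*d^2 + 7*I*d^2 - 6*d - 14*I*d + 12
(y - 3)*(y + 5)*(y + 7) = y^3 + 9*y^2 - y - 105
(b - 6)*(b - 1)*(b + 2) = b^3 - 5*b^2 - 8*b + 12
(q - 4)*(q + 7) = q^2 + 3*q - 28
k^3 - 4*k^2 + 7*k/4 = k*(k - 7/2)*(k - 1/2)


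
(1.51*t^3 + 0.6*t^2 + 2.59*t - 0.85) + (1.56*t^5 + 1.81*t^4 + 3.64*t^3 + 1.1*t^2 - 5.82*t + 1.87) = 1.56*t^5 + 1.81*t^4 + 5.15*t^3 + 1.7*t^2 - 3.23*t + 1.02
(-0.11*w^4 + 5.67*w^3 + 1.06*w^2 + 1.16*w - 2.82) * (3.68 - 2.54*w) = 0.2794*w^5 - 14.8066*w^4 + 18.1732*w^3 + 0.954400000000001*w^2 + 11.4316*w - 10.3776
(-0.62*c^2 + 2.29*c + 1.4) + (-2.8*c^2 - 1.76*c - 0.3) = -3.42*c^2 + 0.53*c + 1.1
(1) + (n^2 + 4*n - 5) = n^2 + 4*n - 4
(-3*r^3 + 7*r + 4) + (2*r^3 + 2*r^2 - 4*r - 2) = -r^3 + 2*r^2 + 3*r + 2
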